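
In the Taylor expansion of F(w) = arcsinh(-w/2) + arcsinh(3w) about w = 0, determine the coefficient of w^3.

-215/48

Add the two expansions coefficient-wise.
[w^0] = 0;  [w^1] = 5/2;  [w^2] = 0;  [w^3] = -215/48.
So c_3 = F′′′(0)/3! = -215/48.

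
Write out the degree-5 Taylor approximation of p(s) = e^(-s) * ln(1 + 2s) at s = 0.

Take the Cauchy product of the two expansions.
p(0) = 0
p′(0) = 2
p′′(0) = -8
p′′′(0) = 34
p^(4)(0) = -192
p^(5)(0) = 1458

243*s^5/20 - 8*s^4 + 17*s^3/3 - 4*s^2 + 2*s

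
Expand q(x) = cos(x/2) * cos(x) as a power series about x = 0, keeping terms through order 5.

41*x^4/384 - 5*x^2/8 + 1

Take the Cauchy product of the two expansions.
q(0) = 1
q′(0) = 0
q′′(0) = -5/4
q′′′(0) = 0
q^(4)(0) = 41/16
q^(5)(0) = 0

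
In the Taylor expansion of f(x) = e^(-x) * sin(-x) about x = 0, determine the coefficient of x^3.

-1/3

Write out both Maclaurin series and multiply, keeping only the needed powers.
So c_3 = f′′′(0)/3! = -1/3.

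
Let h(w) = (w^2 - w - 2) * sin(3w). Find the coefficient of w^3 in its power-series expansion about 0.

Shift and add copies of the series according to the polynomial's terms.

12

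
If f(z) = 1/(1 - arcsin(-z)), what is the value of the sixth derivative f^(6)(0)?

1328

Let u equal the inner series; expand the outer function in u and truncate.
The coefficient of z^6 in the expansion is 83/45, so f^(6)(0) = 6! * (83/45) = 1328.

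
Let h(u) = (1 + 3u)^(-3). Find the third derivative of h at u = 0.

-1620

From the series, [u^3] h = -270; multiply by 3! = 6 to get -1620.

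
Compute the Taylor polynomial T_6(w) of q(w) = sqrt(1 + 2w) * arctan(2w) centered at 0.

409*w^6/60 + 389*w^5/60 - 5*w^4/3 - 11*w^3/3 + 2*w^2 + 2*w

Write out both Maclaurin series and multiply, keeping only the needed powers.
q(0) = 0
q′(0) = 2
q′′(0) = 4
q′′′(0) = -22
q^(4)(0) = -40
q^(5)(0) = 778
q^(6)(0) = 4908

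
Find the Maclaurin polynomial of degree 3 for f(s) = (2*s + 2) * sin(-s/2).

Distribute the polynomial across the series and collect like powers.
[s^0] = 0;  [s^1] = -1;  [s^2] = -1;  [s^3] = 1/24.

s^3/24 - s^2 - s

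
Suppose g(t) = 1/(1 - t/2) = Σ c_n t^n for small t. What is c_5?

1/32

Compute the successive derivatives at the expansion point and divide by k!.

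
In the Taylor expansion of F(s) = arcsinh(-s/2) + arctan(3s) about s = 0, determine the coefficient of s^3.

-431/48

Combine the two series term by term.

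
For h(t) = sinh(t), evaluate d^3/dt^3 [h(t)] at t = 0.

1

Use the known series and substitute for the argument.
The coefficient of t^3 in the expansion is 1/6, so h′′′(0) = 3! * (1/6) = 1.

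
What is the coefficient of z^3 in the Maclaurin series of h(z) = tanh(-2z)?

8/3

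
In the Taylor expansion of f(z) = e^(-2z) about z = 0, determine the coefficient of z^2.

Apply the Taylor formula c_k = f^(k)(a)/k!.
f(0) = 1
f′(0) = -2
f′′(0) = 4
So c_2 = f′′(0)/2! = 2.

2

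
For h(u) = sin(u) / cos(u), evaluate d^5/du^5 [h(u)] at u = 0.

Invert the denominator's series and multiply.
From the series, [u^5] h = 2/15; multiply by 5! = 120 to get 16.

16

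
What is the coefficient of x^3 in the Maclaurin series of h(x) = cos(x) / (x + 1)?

Expand 1/(denominator) as a geometric series and multiply by the numerator's series.
[x^0] = 1;  [x^1] = -1;  [x^2] = 1/2;  [x^3] = -1/2.

-1/2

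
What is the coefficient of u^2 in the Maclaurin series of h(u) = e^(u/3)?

1/18

Use the known series and substitute for the argument.
h(0) = 1
h′(0) = 1/3
h′′(0) = 1/9
So c_2 = h′′(0)/2! = 1/18.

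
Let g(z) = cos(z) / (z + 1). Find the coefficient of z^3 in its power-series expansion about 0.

-1/2

Expand 1/(denominator) as a geometric series and multiply by the numerator's series.
[z^0] = 1;  [z^1] = -1;  [z^2] = 1/2;  [z^3] = -1/2.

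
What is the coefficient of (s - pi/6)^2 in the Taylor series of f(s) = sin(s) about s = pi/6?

-1/4

f(pi/6) = 1/2
f′(pi/6) = sqrt(3)/2
f′′(pi/6) = -1/2
Then c_k = f^(k)(pi/6)/k! gives each Taylor coefficient.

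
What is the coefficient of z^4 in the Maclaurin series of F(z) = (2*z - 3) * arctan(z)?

Shift and add copies of the series according to the polynomial's terms.
F(0) = 0
F′(0) = -3
F′′(0) = 4
F′′′(0) = 6
F^(4)(0) = -16
So c_4 = F^(4)(0)/4! = -2/3.

-2/3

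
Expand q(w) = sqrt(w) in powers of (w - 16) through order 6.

-21*(w - 16)^6/4294967296 + 7*(w - 16)^5/67108864 - 5*(w - 16)^4/2097152 + (w - 16)^3/16384 - (w - 16)^2/512 + (w - 16)/8 + 4

Use the known series and substitute for the argument.
q(16) = 4
q′(16) = 1/8
q′′(16) = -1/256
q′′′(16) = 3/8192
q^(4)(16) = -15/262144
q^(5)(16) = 105/8388608
q^(6)(16) = -945/268435456
Dividing each by k! gives the coefficients c_0, ..., c_6.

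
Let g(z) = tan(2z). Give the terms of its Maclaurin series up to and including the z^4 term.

8*z^3/3 + 2*z

[z^0] = 0;  [z^1] = 2;  [z^2] = 0;  [z^3] = 8/3;  [z^4] = 0.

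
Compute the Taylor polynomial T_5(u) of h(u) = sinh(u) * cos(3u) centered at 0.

79*u^5/30 - 13*u^3/3 + u

Take the Cauchy product of the two expansions.
[u^0] = 0;  [u^1] = 1;  [u^2] = 0;  [u^3] = -13/3;  [u^4] = 0;  [u^5] = 79/30.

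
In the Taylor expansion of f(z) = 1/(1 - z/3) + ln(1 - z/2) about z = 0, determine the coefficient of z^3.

Combine the two series term by term.
So c_3 = f′′′(0)/3! = -1/216.

-1/216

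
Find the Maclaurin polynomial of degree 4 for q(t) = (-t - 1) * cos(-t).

Multiply each power in the prefactor through the base expansion.
q(0) = -1
q′(0) = -1
q′′(0) = 1
q′′′(0) = 3
q^(4)(0) = -1
Dividing each by k! gives the coefficients c_0, ..., c_4.

-t^4/24 + t^3/2 + t^2/2 - t - 1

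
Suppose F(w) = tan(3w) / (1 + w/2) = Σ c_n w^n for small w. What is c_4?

Expand each factor separately, then convolve coefficients.
[w^0] = 0;  [w^1] = 3;  [w^2] = -3/2;  [w^3] = 39/4;  [w^4] = -39/8.

-39/8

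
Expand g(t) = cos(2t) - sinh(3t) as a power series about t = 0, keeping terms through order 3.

Combine the two series term by term.
[t^0] = 1;  [t^1] = -3;  [t^2] = -2;  [t^3] = -9/2.

-9*t^3/2 - 2*t^2 - 3*t + 1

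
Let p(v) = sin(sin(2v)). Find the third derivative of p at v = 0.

-16

Plug the Maclaurin series of the inner function into that of the outer and collect terms.
From the series, [v^3] p = -8/3; multiply by 3! = 6 to get -16.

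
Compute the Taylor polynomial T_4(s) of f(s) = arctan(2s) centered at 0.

-8*s^3/3 + 2*s

Apply the Taylor formula c_k = f^(k)(a)/k!.
[s^0] = 0;  [s^1] = 2;  [s^2] = 0;  [s^3] = -8/3;  [s^4] = 0.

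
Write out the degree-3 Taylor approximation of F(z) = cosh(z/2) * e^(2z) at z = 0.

Expand each factor separately, then convolve coefficients.
F(0) = 1
F′(0) = 2
F′′(0) = 17/4
F′′′(0) = 19/2
Dividing each by k! gives the coefficients c_0, ..., c_3.

19*z^3/12 + 17*z^2/8 + 2*z + 1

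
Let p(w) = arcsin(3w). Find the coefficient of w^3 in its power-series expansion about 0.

Use the known series and substitute for the argument.
So c_3 = p′′′(0)/3! = 9/2.

9/2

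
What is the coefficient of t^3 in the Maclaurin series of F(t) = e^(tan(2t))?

Substitute the inner expansion into the outer series and collect powers.
F(0) = 1
F′(0) = 2
F′′(0) = 4
F′′′(0) = 24
So c_3 = F′′′(0)/3! = 4.

4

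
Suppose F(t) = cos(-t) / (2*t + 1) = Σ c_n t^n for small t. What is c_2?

Expand 1/(denominator) as a geometric series and multiply by the numerator's series.
F(0) = 1
F′(0) = -2
F′′(0) = 7
So c_2 = F′′(0)/2! = 7/2.

7/2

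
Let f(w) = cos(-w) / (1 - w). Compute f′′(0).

Use 1/(1 - r) = Σ r^k on the denominator, then take the Cauchy product.
The coefficient of w^2 in the expansion is 1/2, so f′′(0) = 2! * (1/2) = 1.

1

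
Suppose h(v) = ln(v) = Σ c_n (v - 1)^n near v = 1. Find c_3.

Differentiate repeatedly and evaluate at the center.
h(1) = 0
h′(1) = 1
h′′(1) = -1
h′′′(1) = 2
Then c_k = h^(k)(1)/k! gives each Taylor coefficient.

1/3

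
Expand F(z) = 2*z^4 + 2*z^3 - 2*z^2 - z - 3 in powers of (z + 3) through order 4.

Use the known series and substitute for the argument.

2*(z + 3)^4 - 22*(z + 3)^3 + 88*(z + 3)^2 - 151*(z + 3) + 90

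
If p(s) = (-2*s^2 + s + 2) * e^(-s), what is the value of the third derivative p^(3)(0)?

13

Multiply each power in the prefactor through the base expansion.
The coefficient of s^3 in the expansion is 13/6, so p′′′(0) = 3! * (13/6) = 13.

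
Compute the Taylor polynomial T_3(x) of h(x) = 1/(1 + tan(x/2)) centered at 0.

-x^3/6 + x^2/4 - x/2 + 1

Substitute the inner expansion into the outer series and collect powers.
h(0) = 1
h′(0) = -1/2
h′′(0) = 1/2
h′′′(0) = -1
The Taylor polynomial is Σ h^(k)(0)/k! · x^k.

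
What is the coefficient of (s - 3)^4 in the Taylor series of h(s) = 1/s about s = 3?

1/243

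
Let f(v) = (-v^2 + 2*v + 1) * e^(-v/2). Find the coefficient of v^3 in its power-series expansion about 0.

35/48

Shift and add copies of the series according to the polynomial's terms.
f(0) = 1
f′(0) = 3/2
f′′(0) = -15/4
f′′′(0) = 35/8
Dividing each by k! gives the coefficients c_0, ..., c_3.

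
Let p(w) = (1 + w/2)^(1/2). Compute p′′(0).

Compute the successive derivatives at the expansion point and divide by k!.
The coefficient of w^2 in the expansion is -1/32, so p′′(0) = 2! * (-1/32) = -1/16.

-1/16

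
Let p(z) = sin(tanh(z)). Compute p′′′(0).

Let u equal the inner series; expand the outer function in u and truncate.
The coefficient of z^3 in the expansion is -1/2, so p′′′(0) = 3! * (-1/2) = -3.

-3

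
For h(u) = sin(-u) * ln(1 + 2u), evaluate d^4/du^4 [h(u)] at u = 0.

Expand each factor separately, then convolve coefficients.
From the series, [u^4] h = -7/3; multiply by 4! = 24 to get -56.

-56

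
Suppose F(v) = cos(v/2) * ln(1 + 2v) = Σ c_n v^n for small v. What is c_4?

-15/4

Multiply the two series term by term and collect like powers.
F(0) = 0
F′(0) = 2
F′′(0) = -4
F′′′(0) = 29/2
F^(4)(0) = -90
So c_4 = F^(4)(0)/4! = -15/4.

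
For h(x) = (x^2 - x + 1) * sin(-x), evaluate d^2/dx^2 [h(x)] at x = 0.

Multiply each power in the prefactor through the base expansion.
The coefficient of x^2 in the expansion is 1, so h′′(0) = 2! * (1) = 2.

2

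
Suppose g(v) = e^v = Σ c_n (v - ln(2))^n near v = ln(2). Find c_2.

1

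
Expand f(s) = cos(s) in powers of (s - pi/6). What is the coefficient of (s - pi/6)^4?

sqrt(3)/48

f(pi/6) = sqrt(3)/2
f′(pi/6) = -1/2
f′′(pi/6) = -sqrt(3)/2
f′′′(pi/6) = 1/2
f^(4)(pi/6) = sqrt(3)/2
So c_4 = f^(4)(pi/6)/4! = sqrt(3)/48.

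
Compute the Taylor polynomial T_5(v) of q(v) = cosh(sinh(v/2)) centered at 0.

Plug the Maclaurin series of the inner function into that of the outer and collect terms.
q(0) = 1
q′(0) = 0
q′′(0) = 1/4
q′′′(0) = 0
q^(4)(0) = 5/16
q^(5)(0) = 0

5*v^4/384 + v^2/8 + 1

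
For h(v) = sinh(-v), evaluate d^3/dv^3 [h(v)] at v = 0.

Use the known series and substitute for the argument.
The coefficient of v^3 in the expansion is -1/6, so h′′′(0) = 3! * (-1/6) = -1.

-1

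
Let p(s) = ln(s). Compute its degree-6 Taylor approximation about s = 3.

[(s - 3)^0] = ln(3);  [(s - 3)^1] = 1/3;  [(s - 3)^2] = -1/18;  [(s - 3)^3] = 1/81;  [(s - 3)^4] = -1/324;  [(s - 3)^5] = 1/1215;  [(s - 3)^6] = -1/4374.

-(s - 3)^6/4374 + (s - 3)^5/1215 - (s - 3)^4/324 + (s - 3)^3/81 - (s - 3)^2/18 + (s - 3)/3 + ln(3)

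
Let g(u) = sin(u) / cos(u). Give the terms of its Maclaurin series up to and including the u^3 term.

Invert the denominator's series and multiply.
g(0) = 0
g′(0) = 1
g′′(0) = 0
g′′′(0) = 2

u^3/3 + u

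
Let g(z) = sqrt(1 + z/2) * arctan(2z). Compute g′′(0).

Expand each factor separately, then convolve coefficients.
The coefficient of z^2 in the expansion is 1/2, so g′′(0) = 2! * (1/2) = 1.

1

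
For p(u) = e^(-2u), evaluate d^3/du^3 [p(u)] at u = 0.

-8

Use the known series and substitute for the argument.
The coefficient of u^3 in the expansion is -4/3, so p′′′(0) = 3! * (-4/3) = -8.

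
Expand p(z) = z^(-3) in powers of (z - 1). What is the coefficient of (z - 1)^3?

-10

Compute the successive derivatives at the expansion point and divide by k!.
p(1) = 1
p′(1) = -3
p′′(1) = 12
p′′′(1) = -60
So c_3 = p′′′(1)/3! = -10.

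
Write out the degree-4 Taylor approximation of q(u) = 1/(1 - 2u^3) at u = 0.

Use the known series and substitute for the argument.
q(0) = 1
q′(0) = 0
q′′(0) = 0
q′′′(0) = 12
q^(4)(0) = 0
Dividing each by k! gives the coefficients c_0, ..., c_4.

2*u^3 + 1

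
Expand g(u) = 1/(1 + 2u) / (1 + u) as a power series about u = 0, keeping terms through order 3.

Write out both Maclaurin series and multiply, keeping only the needed powers.
g(0) = 1
g′(0) = -3
g′′(0) = 14
g′′′(0) = -90
Then c_k = g^(k)(0)/k! gives each Taylor coefficient.

-15*u^3 + 7*u^2 - 3*u + 1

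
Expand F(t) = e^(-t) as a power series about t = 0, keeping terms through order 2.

t^2/2 - t + 1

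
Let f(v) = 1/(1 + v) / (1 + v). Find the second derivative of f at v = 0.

Multiply the two series term by term and collect like powers.
The coefficient of v^2 in the expansion is 3, so f′′(0) = 2! * (3) = 6.

6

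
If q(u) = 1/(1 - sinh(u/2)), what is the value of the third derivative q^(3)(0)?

Substitute the inner expansion into the outer series and collect powers.
From the series, [u^3] q = 7/48; multiply by 3! = 6 to get 7/8.

7/8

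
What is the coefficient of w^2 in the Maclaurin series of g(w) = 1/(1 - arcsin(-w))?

1

Substitute the inner expansion into the outer series and collect powers.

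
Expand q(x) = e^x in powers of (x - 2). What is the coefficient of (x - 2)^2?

q(2) = e^(2)
q′(2) = e^(2)
q′′(2) = e^(2)
Dividing each by k! gives the coefficients c_0, ..., c_2.

e^(2)/2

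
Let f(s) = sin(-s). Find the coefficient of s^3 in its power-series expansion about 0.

1/6

f(0) = 0
f′(0) = -1
f′′(0) = 0
f′′′(0) = 1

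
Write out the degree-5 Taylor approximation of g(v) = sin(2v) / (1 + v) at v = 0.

Expand each factor separately, then convolve coefficients.
g(0) = 0
g′(0) = 2
g′′(0) = -4
g′′′(0) = 4
g^(4)(0) = -16
g^(5)(0) = 112
Then c_k = g^(k)(0)/k! gives each Taylor coefficient.

14*v^5/15 - 2*v^4/3 + 2*v^3/3 - 2*v^2 + 2*v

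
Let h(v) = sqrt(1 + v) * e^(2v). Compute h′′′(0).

Write out both Maclaurin series and multiply, keeping only the needed powers.
The coefficient of v^3 in the expansion is 103/48, so h′′′(0) = 3! * (103/48) = 103/8.

103/8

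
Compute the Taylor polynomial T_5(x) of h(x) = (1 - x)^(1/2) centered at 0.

h(0) = 1
h′(0) = -1/2
h′′(0) = -1/4
h′′′(0) = -3/8
h^(4)(0) = -15/16
h^(5)(0) = -105/32

-7*x^5/256 - 5*x^4/128 - x^3/16 - x^2/8 - x/2 + 1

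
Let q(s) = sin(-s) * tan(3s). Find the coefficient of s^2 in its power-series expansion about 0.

Write out both Maclaurin series and multiply, keeping only the needed powers.
q(0) = 0
q′(0) = 0
q′′(0) = -6
So c_2 = q′′(0)/2! = -3.

-3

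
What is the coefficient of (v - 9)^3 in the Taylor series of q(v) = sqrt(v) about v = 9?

q(9) = 3
q′(9) = 1/6
q′′(9) = -1/108
q′′′(9) = 1/648

1/3888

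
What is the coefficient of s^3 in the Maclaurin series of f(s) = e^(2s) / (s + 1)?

1/3

Use 1/(1 - r) = Σ r^k on the denominator, then take the Cauchy product.
f(0) = 1
f′(0) = 1
f′′(0) = 2
f′′′(0) = 2
The Taylor polynomial is Σ f^(k)(0)/k! · s^k.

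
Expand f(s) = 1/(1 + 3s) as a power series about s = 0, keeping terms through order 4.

81*s^4 - 27*s^3 + 9*s^2 - 3*s + 1

[s^0] = 1;  [s^1] = -3;  [s^2] = 9;  [s^3] = -27;  [s^4] = 81.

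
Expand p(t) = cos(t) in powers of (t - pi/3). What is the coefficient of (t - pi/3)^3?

sqrt(3)/12

p(pi/3) = 1/2
p′(pi/3) = -sqrt(3)/2
p′′(pi/3) = -1/2
p′′′(pi/3) = sqrt(3)/2
So c_3 = p′′′(pi/3)/3! = sqrt(3)/12.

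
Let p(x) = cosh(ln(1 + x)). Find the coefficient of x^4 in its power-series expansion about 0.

Let u equal the inner series; expand the outer function in u and truncate.
p(0) = 1
p′(0) = 0
p′′(0) = 1
p′′′(0) = -3
p^(4)(0) = 12
Then c_k = p^(k)(0)/k! gives each Taylor coefficient.

1/2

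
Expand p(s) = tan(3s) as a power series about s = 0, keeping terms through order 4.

Differentiate repeatedly and evaluate at the center.
[s^0] = 0;  [s^1] = 3;  [s^2] = 0;  [s^3] = 9;  [s^4] = 0.

9*s^3 + 3*s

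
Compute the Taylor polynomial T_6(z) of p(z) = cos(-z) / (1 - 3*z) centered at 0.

Multiply the numerator's expansion by the denominator's geometric series.
p(0) = 1
p′(0) = 3
p′′(0) = 17
p′′′(0) = 153
p^(4)(0) = 1837
p^(5)(0) = 27555
p^(6)(0) = 495989

495989*z^6/720 + 1837*z^5/8 + 1837*z^4/24 + 51*z^3/2 + 17*z^2/2 + 3*z + 1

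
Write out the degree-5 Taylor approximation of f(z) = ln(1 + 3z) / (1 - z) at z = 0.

Write out both Maclaurin series and multiply, keeping only the needed powers.
f(0) = 0
f′(0) = 3
f′′(0) = -3
f′′′(0) = 45
f^(4)(0) = -306
f^(5)(0) = 4302

717*z^5/20 - 51*z^4/4 + 15*z^3/2 - 3*z^2/2 + 3*z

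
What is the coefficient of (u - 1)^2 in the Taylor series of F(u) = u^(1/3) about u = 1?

-1/9

c_2 = F′′(1)/2! = -1/9.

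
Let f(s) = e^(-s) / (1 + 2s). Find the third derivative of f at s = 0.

Take the Cauchy product of the two expansions.
The coefficient of s^3 in the expansion is -79/6, so f′′′(0) = 3! * (-79/6) = -79.

-79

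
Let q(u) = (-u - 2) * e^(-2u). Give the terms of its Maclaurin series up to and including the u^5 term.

-2*u^5/15 + 2*u^3/3 - 2*u^2 + 3*u - 2

Shift and add copies of the series according to the polynomial's terms.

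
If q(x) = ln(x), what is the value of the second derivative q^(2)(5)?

-1/25

Use the known series and substitute for the argument.
From the series, [(x - 5)^2] q = -1/50; multiply by 2! = 2 to get -1/25.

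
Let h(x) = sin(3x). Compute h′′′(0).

-27

From the series, [x^3] h = -9/2; multiply by 3! = 6 to get -27.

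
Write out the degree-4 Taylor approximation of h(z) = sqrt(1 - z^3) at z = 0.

h(0) = 1
h′(0) = 0
h′′(0) = 0
h′′′(0) = -3
h^(4)(0) = 0
The Taylor polynomial is Σ h^(k)(0)/k! · z^k.

1 - z^3/2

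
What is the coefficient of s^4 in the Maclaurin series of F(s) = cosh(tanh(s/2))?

-7/384

Substitute the inner expansion into the outer series and collect powers.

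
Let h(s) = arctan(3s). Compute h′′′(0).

From the series, [s^3] h = -9; multiply by 3! = 6 to get -54.

-54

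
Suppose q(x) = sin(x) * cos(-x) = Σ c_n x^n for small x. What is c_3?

-2/3

Take the Cauchy product of the two expansions.
So c_3 = q′′′(0)/3! = -2/3.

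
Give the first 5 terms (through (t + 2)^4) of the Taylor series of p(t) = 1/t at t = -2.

-(t + 2)^4/32 - (t + 2)^3/16 - (t + 2)^2/8 - (t + 2)/4 - 1/2

Use the known series and substitute for the argument.
p(-2) = -1/2
p′(-2) = -1/4
p′′(-2) = -1/4
p′′′(-2) = -3/8
p^(4)(-2) = -3/4
The Taylor polynomial is Σ p^(k)(-2)/k! · (t + 2)^k.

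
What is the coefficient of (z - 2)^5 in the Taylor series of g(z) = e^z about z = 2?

e^(2)/120

Apply the Taylor formula c_k = f^(k)(a)/k!.
g(2) = e^(2)
g′(2) = e^(2)
g′′(2) = e^(2)
g′′′(2) = e^(2)
g^(4)(2) = e^(2)
g^(5)(2) = e^(2)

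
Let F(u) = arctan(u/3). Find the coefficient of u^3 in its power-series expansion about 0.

-1/81

Differentiate repeatedly and evaluate at the center.
So c_3 = F′′′(0)/3! = -1/81.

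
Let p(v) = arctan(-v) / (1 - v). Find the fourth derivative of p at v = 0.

Write out both Maclaurin series and multiply, keeping only the needed powers.
The coefficient of v^4 in the expansion is -2/3, so p^(4)(0) = 4! * (-2/3) = -16.

-16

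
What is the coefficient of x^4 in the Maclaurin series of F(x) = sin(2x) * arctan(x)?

Expand each factor separately, then convolve coefficients.
F(0) = 0
F′(0) = 0
F′′(0) = 4
F′′′(0) = 0
F^(4)(0) = -48
Then c_k = F^(k)(0)/k! gives each Taylor coefficient.

-2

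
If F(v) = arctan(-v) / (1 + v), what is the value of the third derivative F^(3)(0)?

Expand each factor separately, then convolve coefficients.
From the series, [v^3] F = -2/3; multiply by 3! = 6 to get -4.

-4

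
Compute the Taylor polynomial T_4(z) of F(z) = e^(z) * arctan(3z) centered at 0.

Take the Cauchy product of the two expansions.

-17*z^4/2 - 15*z^3/2 + 3*z^2 + 3*z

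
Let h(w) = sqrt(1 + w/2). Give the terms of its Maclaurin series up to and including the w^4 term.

-5*w^4/2048 + w^3/128 - w^2/32 + w/4 + 1

Compute the successive derivatives at the expansion point and divide by k!.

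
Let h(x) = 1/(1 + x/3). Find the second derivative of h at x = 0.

2/9

Differentiate repeatedly and evaluate at the center.
The coefficient of x^2 in the expansion is 1/9, so h′′(0) = 2! * (1/9) = 2/9.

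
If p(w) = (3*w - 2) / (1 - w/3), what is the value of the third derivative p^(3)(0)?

Multiply each power in the prefactor through the base expansion.
The coefficient of w^3 in the expansion is 7/27, so p′′′(0) = 3! * (7/27) = 14/9.

14/9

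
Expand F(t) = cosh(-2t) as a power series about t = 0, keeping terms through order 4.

Use the known series and substitute for the argument.

2*t^4/3 + 2*t^2 + 1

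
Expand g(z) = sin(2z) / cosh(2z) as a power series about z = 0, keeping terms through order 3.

-16*z^3/3 + 2*z

Invert the denominator's series and multiply.
[z^0] = 0;  [z^1] = 2;  [z^2] = 0;  [z^3] = -16/3.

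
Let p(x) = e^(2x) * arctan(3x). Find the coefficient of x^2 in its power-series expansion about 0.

6

Multiply the two series term by term and collect like powers.
p(0) = 0
p′(0) = 3
p′′(0) = 12
Then c_k = p^(k)(0)/k! gives each Taylor coefficient.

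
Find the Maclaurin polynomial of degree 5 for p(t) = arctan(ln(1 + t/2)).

Plug the Maclaurin series of the inner function into that of the outer and collect terms.
p(0) = 0
p′(0) = 1/2
p′′(0) = -1/4
p′′′(0) = 0
p^(4)(0) = 3/8
p^(5)(0) = -11/16

-11*t^5/1920 + t^4/64 - t^2/8 + t/2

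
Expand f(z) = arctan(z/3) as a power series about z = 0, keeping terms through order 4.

-z^3/81 + z/3

f(0) = 0
f′(0) = 1/3
f′′(0) = 0
f′′′(0) = -2/27
f^(4)(0) = 0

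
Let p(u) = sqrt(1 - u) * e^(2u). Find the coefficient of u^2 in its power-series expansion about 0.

Multiply the two series term by term and collect like powers.
p(0) = 1
p′(0) = 3/2
p′′(0) = 7/4

7/8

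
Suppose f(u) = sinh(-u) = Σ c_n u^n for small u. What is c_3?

[u^0] = 0;  [u^1] = -1;  [u^2] = 0;  [u^3] = -1/6.

-1/6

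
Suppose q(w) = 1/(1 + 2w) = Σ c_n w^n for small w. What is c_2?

Use the known series and substitute for the argument.
q(0) = 1
q′(0) = -2
q′′(0) = 8
Then c_k = q^(k)(0)/k! gives each Taylor coefficient.

4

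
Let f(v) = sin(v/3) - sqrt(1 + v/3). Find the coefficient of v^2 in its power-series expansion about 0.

Combine the two series term by term.
f(0) = -1
f′(0) = 1/6
f′′(0) = 1/36
Then c_k = f^(k)(0)/k! gives each Taylor coefficient.

1/72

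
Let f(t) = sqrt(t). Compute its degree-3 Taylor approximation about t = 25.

[(t - 25)^0] = 5;  [(t - 25)^1] = 1/10;  [(t - 25)^2] = -1/1000;  [(t - 25)^3] = 1/50000.

(t - 25)^3/50000 - (t - 25)^2/1000 + (t - 25)/10 + 5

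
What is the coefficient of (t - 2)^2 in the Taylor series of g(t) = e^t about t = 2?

[(t - 2)^0] = e^(2);  [(t - 2)^1] = e^(2);  [(t - 2)^2] = e^(2)/2.

e^(2)/2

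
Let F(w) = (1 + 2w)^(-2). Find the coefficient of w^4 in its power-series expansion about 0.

[w^0] = 1;  [w^1] = -4;  [w^2] = 12;  [w^3] = -32;  [w^4] = 80.

80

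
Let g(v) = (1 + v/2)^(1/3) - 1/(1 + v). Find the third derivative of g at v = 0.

Expand each term separately and add.
From the series, [v^3] g = 653/648; multiply by 3! = 6 to get 653/108.

653/108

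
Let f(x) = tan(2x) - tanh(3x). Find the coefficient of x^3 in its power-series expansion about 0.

35/3

Add the two expansions coefficient-wise.
f(0) = 0
f′(0) = -1
f′′(0) = 0
f′′′(0) = 70
So c_3 = f′′′(0)/3! = 35/3.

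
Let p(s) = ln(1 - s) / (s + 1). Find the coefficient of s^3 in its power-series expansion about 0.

-5/6

Expand 1/(denominator) as a geometric series and multiply by the numerator's series.
p(0) = 0
p′(0) = -1
p′′(0) = 1
p′′′(0) = -5
So c_3 = p′′′(0)/3! = -5/6.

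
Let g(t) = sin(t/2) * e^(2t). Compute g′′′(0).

47/8

Expand each factor separately, then convolve coefficients.
From the series, [t^3] g = 47/48; multiply by 3! = 6 to get 47/8.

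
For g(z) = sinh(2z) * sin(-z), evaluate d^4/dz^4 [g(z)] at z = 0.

Multiply the two series term by term and collect like powers.
The coefficient of z^4 in the expansion is -1, so g^(4)(0) = 4! * (-1) = -24.

-24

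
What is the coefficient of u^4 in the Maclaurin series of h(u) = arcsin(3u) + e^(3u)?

27/8

Add the two expansions coefficient-wise.
So c_4 = h^(4)(0)/4! = 27/8.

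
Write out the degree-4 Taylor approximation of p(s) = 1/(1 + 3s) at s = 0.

p(0) = 1
p′(0) = -3
p′′(0) = 18
p′′′(0) = -162
p^(4)(0) = 1944

81*s^4 - 27*s^3 + 9*s^2 - 3*s + 1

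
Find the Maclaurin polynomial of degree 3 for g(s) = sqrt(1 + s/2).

[s^0] = 1;  [s^1] = 1/4;  [s^2] = -1/32;  [s^3] = 1/128.

s^3/128 - s^2/32 + s/4 + 1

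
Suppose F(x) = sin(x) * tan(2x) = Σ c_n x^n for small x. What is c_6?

Expand each factor separately, then convolve coefficients.
F(0) = 0
F′(0) = 0
F′′(0) = 4
F′′′(0) = 0
F^(4)(0) = 56
F^(5)(0) = 0
F^(6)(0) = 2764
The Taylor polynomial is Σ F^(k)(0)/k! · x^k.

691/180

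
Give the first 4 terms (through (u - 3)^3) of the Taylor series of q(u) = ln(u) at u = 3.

(u - 3)^3/81 - (u - 3)^2/18 + (u - 3)/3 + ln(3)

q(3) = ln(3)
q′(3) = 1/3
q′′(3) = -1/9
q′′′(3) = 2/27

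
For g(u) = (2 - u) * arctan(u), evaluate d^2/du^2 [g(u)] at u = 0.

Multiply each power in the prefactor through the base expansion.
From the series, [u^2] g = -1; multiply by 2! = 2 to get -2.

-2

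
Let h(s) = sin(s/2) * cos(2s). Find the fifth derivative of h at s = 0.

1441/32

Expand each factor separately, then convolve coefficients.
From the series, [s^5] h = 1441/3840; multiply by 5! = 120 to get 1441/32.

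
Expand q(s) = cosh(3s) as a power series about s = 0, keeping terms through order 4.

27*s^4/8 + 9*s^2/2 + 1

q(0) = 1
q′(0) = 0
q′′(0) = 9
q′′′(0) = 0
q^(4)(0) = 81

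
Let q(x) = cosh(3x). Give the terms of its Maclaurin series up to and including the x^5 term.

q(0) = 1
q′(0) = 0
q′′(0) = 9
q′′′(0) = 0
q^(4)(0) = 81
q^(5)(0) = 0
The Taylor polynomial is Σ q^(k)(0)/k! · x^k.

27*x^4/8 + 9*x^2/2 + 1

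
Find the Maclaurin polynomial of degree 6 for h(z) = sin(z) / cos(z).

Divide the numerator series by the denominator series (power-series long division).
[z^0] = 0;  [z^1] = 1;  [z^2] = 0;  [z^3] = 1/3;  [z^4] = 0;  [z^5] = 2/15;  [z^6] = 0.

2*z^5/15 + z^3/3 + z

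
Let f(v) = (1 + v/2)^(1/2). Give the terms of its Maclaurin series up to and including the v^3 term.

v^3/128 - v^2/32 + v/4 + 1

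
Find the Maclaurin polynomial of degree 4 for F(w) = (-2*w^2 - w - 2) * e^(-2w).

Shift and add copies of the series according to the polynomial's terms.
F(0) = -2
F′(0) = 3
F′′(0) = -8
F′′′(0) = 28
F^(4)(0) = -96

-4*w^4 + 14*w^3/3 - 4*w^2 + 3*w - 2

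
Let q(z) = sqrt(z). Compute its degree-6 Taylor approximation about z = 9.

q(9) = 3
q′(9) = 1/6
q′′(9) = -1/108
q′′′(9) = 1/648
q^(4)(9) = -5/11664
q^(5)(9) = 35/209952
q^(6)(9) = -35/419904
Dividing each by k! gives the coefficients c_0, ..., c_6.

-7*(z - 9)^6/60466176 + 7*(z - 9)^5/5038848 - 5*(z - 9)^4/279936 + (z - 9)^3/3888 - (z - 9)^2/216 + (z - 9)/6 + 3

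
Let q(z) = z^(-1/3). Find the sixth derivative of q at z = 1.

Differentiate repeatedly and evaluate at the center.
The coefficient of (z - 1)^6 in the expansion is 728/6561, so q^(6)(1) = 6! * (728/6561) = 58240/729.

58240/729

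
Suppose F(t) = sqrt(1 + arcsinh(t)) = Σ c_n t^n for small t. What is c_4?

1/384

Plug the Maclaurin series of the inner function into that of the outer and collect terms.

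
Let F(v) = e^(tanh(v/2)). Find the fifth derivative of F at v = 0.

-3/32

Compose series: expand the inner function first, then feed it into the outer expansion.
From the series, [v^5] F = -1/1280; multiply by 5! = 120 to get -3/32.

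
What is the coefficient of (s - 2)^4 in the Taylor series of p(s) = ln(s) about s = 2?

-1/64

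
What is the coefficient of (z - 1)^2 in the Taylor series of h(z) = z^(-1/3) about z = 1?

2/9

h(1) = 1
h′(1) = -1/3
h′′(1) = 4/9
So c_2 = h′′(1)/2! = 2/9.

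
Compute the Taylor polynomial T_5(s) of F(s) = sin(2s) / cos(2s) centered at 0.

Divide the numerator series by the denominator series (power-series long division).
F(0) = 0
F′(0) = 2
F′′(0) = 0
F′′′(0) = 16
F^(4)(0) = 0
F^(5)(0) = 512

64*s^5/15 + 8*s^3/3 + 2*s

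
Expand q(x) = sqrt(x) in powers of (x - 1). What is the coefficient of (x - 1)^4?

Apply the Taylor formula c_k = f^(k)(a)/k!.
So c_4 = q^(4)(1)/4! = -5/128.

-5/128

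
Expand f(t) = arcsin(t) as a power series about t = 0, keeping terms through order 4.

Apply the Taylor formula c_k = f^(k)(a)/k!.
[t^0] = 0;  [t^1] = 1;  [t^2] = 0;  [t^3] = 1/6;  [t^4] = 0.

t^3/6 + t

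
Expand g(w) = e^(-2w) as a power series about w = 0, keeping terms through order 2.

2*w^2 - 2*w + 1

g(0) = 1
g′(0) = -2
g′′(0) = 4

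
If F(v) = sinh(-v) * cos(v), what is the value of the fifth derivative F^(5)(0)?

Write out both Maclaurin series and multiply, keeping only the needed powers.
The coefficient of v^5 in the expansion is 1/30, so F^(5)(0) = 5! * (1/30) = 4.

4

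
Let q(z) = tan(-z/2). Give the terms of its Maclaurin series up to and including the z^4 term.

-z^3/24 - z/2

q(0) = 0
q′(0) = -1/2
q′′(0) = 0
q′′′(0) = -1/4
q^(4)(0) = 0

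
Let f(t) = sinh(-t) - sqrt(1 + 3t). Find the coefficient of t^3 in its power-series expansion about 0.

Add the two expansions coefficient-wise.
[t^0] = -1;  [t^1] = -5/2;  [t^2] = 9/8;  [t^3] = -89/48.

-89/48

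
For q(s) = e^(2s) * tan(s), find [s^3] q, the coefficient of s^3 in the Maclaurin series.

7/3

Write out both Maclaurin series and multiply, keeping only the needed powers.
q(0) = 0
q′(0) = 1
q′′(0) = 4
q′′′(0) = 14
Dividing each by k! gives the coefficients c_0, ..., c_3.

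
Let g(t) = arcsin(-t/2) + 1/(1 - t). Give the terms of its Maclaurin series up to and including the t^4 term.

Combine the two series term by term.
g(0) = 1
g′(0) = 1/2
g′′(0) = 2
g′′′(0) = 47/8
g^(4)(0) = 24
The Taylor polynomial is Σ g^(k)(0)/k! · t^k.

t^4 + 47*t^3/48 + t^2 + t/2 + 1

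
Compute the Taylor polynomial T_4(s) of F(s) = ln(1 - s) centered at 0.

F(0) = 0
F′(0) = -1
F′′(0) = -1
F′′′(0) = -2
F^(4)(0) = -6

-s^4/4 - s^3/3 - s^2/2 - s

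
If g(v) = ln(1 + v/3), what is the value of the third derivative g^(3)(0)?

Use the known series and substitute for the argument.
From the series, [v^3] g = 1/81; multiply by 3! = 6 to get 2/27.

2/27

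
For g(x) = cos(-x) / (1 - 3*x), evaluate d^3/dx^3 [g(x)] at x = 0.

Use 1/(1 - r) = Σ r^k on the denominator, then take the Cauchy product.
The coefficient of x^3 in the expansion is 51/2, so g′′′(0) = 3! * (51/2) = 153.

153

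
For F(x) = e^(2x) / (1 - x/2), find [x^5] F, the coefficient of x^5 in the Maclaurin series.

643/480

Take the Cauchy product of the two expansions.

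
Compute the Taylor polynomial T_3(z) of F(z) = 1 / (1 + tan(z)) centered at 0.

Use the geometric series for the reciprocal, then substitute.
F(0) = 1
F′(0) = -1
F′′(0) = 2
F′′′(0) = -8

-4*z^3/3 + z^2 - z + 1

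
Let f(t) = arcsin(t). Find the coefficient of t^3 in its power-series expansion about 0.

1/6

Use the known series and substitute for the argument.
f(0) = 0
f′(0) = 1
f′′(0) = 0
f′′′(0) = 1
Dividing each by k! gives the coefficients c_0, ..., c_3.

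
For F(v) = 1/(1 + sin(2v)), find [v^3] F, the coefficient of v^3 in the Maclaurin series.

-20/3

Substitute the inner expansion into the outer series and collect powers.
So c_3 = F′′′(0)/3! = -20/3.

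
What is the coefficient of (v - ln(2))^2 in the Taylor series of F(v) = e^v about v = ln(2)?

Apply the Taylor formula c_k = f^(k)(a)/k!.
F(ln(2)) = 2
F′(ln(2)) = 2
F′′(ln(2)) = 2

1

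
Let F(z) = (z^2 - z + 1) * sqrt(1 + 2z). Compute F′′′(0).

Multiply each power in the prefactor through the base expansion.
The coefficient of z^3 in the expansion is 2, so F′′′(0) = 3! * (2) = 12.

12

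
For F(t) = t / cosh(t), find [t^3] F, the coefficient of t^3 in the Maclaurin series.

-1/2

Write the quotient as an unknown series and match coefficients against numerator = denominator · series.
F(0) = 0
F′(0) = 1
F′′(0) = 0
F′′′(0) = -3
Then c_k = F^(k)(0)/k! gives each Taylor coefficient.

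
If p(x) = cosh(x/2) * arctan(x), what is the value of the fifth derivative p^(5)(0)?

309/16

Multiply the two series term by term and collect like powers.
From the series, [x^5] p = 103/640; multiply by 5! = 120 to get 309/16.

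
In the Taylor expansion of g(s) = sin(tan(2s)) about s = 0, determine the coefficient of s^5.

Compose series: expand the inner function first, then feed it into the outer expansion.

-4/5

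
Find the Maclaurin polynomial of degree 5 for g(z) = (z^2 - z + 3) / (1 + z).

Shift and add copies of the series according to the polynomial's terms.
g(0) = 3
g′(0) = -4
g′′(0) = 10
g′′′(0) = -30
g^(4)(0) = 120
g^(5)(0) = -600

-5*z^5 + 5*z^4 - 5*z^3 + 5*z^2 - 4*z + 3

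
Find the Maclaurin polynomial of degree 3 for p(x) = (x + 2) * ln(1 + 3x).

27*x^3/2 - 6*x^2 + 6*x

Distribute the polynomial across the series and collect like powers.
p(0) = 0
p′(0) = 6
p′′(0) = -12
p′′′(0) = 81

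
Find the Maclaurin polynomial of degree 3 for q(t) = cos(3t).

q(0) = 1
q′(0) = 0
q′′(0) = -9
q′′′(0) = 0
Then c_k = q^(k)(0)/k! gives each Taylor coefficient.

1 - 9*t^2/2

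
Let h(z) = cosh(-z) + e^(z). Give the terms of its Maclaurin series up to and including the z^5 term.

z^5/120 + z^4/12 + z^3/6 + z^2 + z + 2

Add the two expansions coefficient-wise.
h(0) = 2
h′(0) = 1
h′′(0) = 2
h′′′(0) = 1
h^(4)(0) = 2
h^(5)(0) = 1
The Taylor polynomial is Σ h^(k)(0)/k! · z^k.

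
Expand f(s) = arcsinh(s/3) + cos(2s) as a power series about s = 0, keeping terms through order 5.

Add the two expansions coefficient-wise.
f(0) = 1
f′(0) = 1/3
f′′(0) = -4
f′′′(0) = -1/27
f^(4)(0) = 16
f^(5)(0) = 1/27

s^5/3240 + 2*s^4/3 - s^3/162 - 2*s^2 + s/3 + 1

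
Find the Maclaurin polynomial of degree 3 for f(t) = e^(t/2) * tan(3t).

75*t^3/8 + 3*t^2/2 + 3*t

Write out both Maclaurin series and multiply, keeping only the needed powers.
[t^0] = 0;  [t^1] = 3;  [t^2] = 3/2;  [t^3] = 75/8.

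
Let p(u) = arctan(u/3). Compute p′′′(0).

Differentiate repeatedly and evaluate at the center.
From the series, [u^3] p = -1/81; multiply by 3! = 6 to get -2/27.

-2/27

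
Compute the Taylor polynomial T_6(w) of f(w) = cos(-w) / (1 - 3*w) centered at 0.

Use 1/(1 - r) = Σ r^k on the denominator, then take the Cauchy product.

495989*w^6/720 + 1837*w^5/8 + 1837*w^4/24 + 51*w^3/2 + 17*w^2/2 + 3*w + 1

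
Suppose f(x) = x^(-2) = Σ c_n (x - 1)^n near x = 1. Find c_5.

-6

c_5 = f^(5)(1)/5! = -6.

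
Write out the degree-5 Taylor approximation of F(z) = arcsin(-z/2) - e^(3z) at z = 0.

Combine the two series term by term.

-519*z^5/256 - 27*z^4/8 - 217*z^3/48 - 9*z^2/2 - 7*z/2 - 1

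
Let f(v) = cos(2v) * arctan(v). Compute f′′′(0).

Multiply the two series term by term and collect like powers.
From the series, [v^3] f = -7/3; multiply by 3! = 6 to get -14.

-14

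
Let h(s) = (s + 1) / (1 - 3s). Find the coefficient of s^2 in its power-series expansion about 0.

12

Shift and add copies of the series according to the polynomial's terms.
h(0) = 1
h′(0) = 4
h′′(0) = 24
Dividing each by k! gives the coefficients c_0, ..., c_2.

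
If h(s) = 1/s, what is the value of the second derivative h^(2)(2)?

1/4

Differentiate repeatedly and evaluate at the center.
From the series, [(s - 2)^2] h = 1/8; multiply by 2! = 2 to get 1/4.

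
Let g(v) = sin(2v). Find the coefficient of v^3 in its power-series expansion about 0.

g(0) = 0
g′(0) = 2
g′′(0) = 0
g′′′(0) = -8
So c_3 = g′′′(0)/3! = -4/3.

-4/3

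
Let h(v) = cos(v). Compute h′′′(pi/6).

Use the known series and substitute for the argument.
From the series, [(v - pi/6)^3] h = 1/12; multiply by 3! = 6 to get 1/2.

1/2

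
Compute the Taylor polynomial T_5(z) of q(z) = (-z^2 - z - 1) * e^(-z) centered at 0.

Shift and add copies of the series according to the polynomial's terms.
[z^0] = -1;  [z^1] = 0;  [z^2] = -1/2;  [z^3] = 2/3;  [z^4] = -3/8;  [z^5] = 2/15.

2*z^5/15 - 3*z^4/8 + 2*z^3/3 - z^2/2 - 1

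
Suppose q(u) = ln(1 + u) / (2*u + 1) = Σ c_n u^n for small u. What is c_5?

661/30

Use 1/(1 - r) = Σ r^k on the denominator, then take the Cauchy product.
q(0) = 0
q′(0) = 1
q′′(0) = -5
q′′′(0) = 32
q^(4)(0) = -262
q^(5)(0) = 2644
Then c_k = q^(k)(0)/k! gives each Taylor coefficient.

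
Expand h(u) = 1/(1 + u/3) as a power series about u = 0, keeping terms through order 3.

Compute the successive derivatives at the expansion point and divide by k!.
[u^0] = 1;  [u^1] = -1/3;  [u^2] = 1/9;  [u^3] = -1/27.

-u^3/27 + u^2/9 - u/3 + 1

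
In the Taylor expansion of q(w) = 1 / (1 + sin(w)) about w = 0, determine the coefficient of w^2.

1

Use the geometric series for the reciprocal, then substitute.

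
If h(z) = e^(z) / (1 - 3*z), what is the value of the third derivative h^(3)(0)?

Use 1/(1 - r) = Σ r^k on the denominator, then take the Cauchy product.
The coefficient of z^3 in the expansion is 113/3, so h′′′(0) = 3! * (113/3) = 226.

226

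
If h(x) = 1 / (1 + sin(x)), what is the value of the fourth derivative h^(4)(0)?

Write 1/(1+u) = 1 - u + u^2 - u^3 + ... and substitute the series for u.
The coefficient of x^4 in the expansion is 2/3, so h^(4)(0) = 4! * (2/3) = 16.

16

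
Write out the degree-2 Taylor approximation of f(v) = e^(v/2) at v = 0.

f(0) = 1
f′(0) = 1/2
f′′(0) = 1/4
Dividing each by k! gives the coefficients c_0, ..., c_2.

v^2/8 + v/2 + 1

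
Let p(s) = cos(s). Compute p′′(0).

-1

From the series, [s^2] p = -1/2; multiply by 2! = 2 to get -1.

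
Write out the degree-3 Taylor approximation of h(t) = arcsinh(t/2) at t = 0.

-t^3/48 + t/2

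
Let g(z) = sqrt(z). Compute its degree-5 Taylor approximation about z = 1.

7*(z - 1)^5/256 - 5*(z - 1)^4/128 + (z - 1)^3/16 - (z - 1)^2/8 + (z - 1)/2 + 1

g(1) = 1
g′(1) = 1/2
g′′(1) = -1/4
g′′′(1) = 3/8
g^(4)(1) = -15/16
g^(5)(1) = 105/32
The Taylor polynomial is Σ g^(k)(1)/k! · (z - 1)^k.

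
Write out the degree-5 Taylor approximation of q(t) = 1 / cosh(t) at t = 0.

Divide the numerator series by the denominator series (power-series long division).
q(0) = 1
q′(0) = 0
q′′(0) = -1
q′′′(0) = 0
q^(4)(0) = 5
q^(5)(0) = 0
Dividing each by k! gives the coefficients c_0, ..., c_5.

5*t^4/24 - t^2/2 + 1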